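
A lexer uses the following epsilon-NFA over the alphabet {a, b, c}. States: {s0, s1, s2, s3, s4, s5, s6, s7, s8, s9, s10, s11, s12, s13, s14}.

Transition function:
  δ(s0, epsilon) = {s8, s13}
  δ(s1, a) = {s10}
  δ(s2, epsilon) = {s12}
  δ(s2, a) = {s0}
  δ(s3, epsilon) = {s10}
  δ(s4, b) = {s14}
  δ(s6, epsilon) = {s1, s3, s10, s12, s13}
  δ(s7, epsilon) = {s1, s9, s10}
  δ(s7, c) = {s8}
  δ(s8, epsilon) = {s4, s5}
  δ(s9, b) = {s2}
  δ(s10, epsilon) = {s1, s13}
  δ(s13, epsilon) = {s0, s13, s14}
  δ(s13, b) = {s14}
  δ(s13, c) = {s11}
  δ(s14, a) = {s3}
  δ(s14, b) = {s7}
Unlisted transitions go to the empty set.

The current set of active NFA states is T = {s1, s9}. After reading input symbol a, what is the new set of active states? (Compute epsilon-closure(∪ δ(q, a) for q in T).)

{s0, s1, s4, s5, s8, s10, s13, s14}

s1 on a → {s10}.
No a-transition from s9.
Union after reading a: {s10}.
Now take the epsilon-closure:
From s10 via epsilon: add s1, s13.
From s13 via epsilon: add s0, s14.
From s0 via epsilon: add s8.
From s8 via epsilon: add s4, s5.
No new states can be added; the closed set is {s0, s1, s4, s5, s8, s10, s13, s14}.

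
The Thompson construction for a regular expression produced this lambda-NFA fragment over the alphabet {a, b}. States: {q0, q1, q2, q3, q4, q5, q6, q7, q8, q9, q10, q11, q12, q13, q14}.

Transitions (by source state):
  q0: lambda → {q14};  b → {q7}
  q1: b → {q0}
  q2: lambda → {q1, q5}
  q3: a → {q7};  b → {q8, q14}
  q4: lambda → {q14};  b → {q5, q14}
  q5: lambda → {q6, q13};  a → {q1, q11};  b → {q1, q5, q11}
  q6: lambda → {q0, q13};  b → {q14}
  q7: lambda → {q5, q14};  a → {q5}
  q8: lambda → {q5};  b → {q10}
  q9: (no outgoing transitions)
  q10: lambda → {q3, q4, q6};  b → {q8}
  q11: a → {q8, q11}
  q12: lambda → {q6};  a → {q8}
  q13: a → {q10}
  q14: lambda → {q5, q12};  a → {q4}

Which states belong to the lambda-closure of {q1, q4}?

{q0, q1, q4, q5, q6, q12, q13, q14}

Start with {q1, q4}.
From q4 via lambda: add q14.
From q14 via lambda: add q5, q12.
From q5 via lambda: add q6, q13.
From q6 via lambda: add q0.
No new states can be added; the closed set is {q0, q1, q4, q5, q6, q12, q13, q14}.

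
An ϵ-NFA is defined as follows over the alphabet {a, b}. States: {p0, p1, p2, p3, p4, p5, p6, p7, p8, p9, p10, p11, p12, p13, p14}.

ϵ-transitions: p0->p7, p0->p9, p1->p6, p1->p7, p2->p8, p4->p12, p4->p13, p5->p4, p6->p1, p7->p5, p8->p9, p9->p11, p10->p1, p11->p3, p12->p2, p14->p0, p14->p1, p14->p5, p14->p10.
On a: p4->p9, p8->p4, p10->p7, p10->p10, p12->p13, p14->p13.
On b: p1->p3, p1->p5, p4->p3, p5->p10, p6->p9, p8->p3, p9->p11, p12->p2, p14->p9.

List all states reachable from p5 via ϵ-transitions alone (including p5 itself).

Start with {p5}.
From p5 via ϵ: add p4.
From p4 via ϵ: add p12, p13.
From p12 via ϵ: add p2.
From p2 via ϵ: add p8.
From p8 via ϵ: add p9.
From p9 via ϵ: add p11.
From p11 via ϵ: add p3.
No new states can be added; the closed set is {p2, p3, p4, p5, p8, p9, p11, p12, p13}.

{p2, p3, p4, p5, p8, p9, p11, p12, p13}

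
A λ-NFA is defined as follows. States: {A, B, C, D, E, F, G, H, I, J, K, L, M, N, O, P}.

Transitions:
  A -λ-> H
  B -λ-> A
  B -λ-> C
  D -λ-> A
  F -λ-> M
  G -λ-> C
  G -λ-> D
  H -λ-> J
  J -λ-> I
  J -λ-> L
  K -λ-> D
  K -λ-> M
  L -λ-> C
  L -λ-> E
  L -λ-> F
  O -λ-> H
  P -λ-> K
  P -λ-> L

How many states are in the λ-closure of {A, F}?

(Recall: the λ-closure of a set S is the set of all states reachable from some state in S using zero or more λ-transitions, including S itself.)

Start with {A, F}.
From A via λ: add H.
From F via λ: add M.
From H via λ: add J.
From J via λ: add I, L.
From L via λ: add C, E.
λ-closure = {A, C, E, F, H, I, J, L, M}, which has 9 states.

9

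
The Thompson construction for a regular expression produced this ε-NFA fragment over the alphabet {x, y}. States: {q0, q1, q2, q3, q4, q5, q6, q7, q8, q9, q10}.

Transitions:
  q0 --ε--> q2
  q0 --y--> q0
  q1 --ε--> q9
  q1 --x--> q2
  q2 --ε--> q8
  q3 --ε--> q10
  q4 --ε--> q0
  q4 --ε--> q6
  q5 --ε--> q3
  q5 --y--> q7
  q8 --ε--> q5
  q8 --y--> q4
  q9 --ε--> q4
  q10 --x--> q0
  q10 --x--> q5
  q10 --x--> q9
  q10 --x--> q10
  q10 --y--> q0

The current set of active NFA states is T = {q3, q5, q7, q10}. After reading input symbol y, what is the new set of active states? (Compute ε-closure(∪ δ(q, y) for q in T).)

{q0, q2, q3, q5, q7, q8, q10}

q5 on y → {q7}.
q10 on y → {q0}.
No y-transition from q3, q7.
Union after reading y: {q0, q7}.
Now take the ε-closure:
From q0 via ε: add q2.
From q2 via ε: add q8.
From q8 via ε: add q5.
From q5 via ε: add q3.
From q3 via ε: add q10.
No new states can be added; the closed set is {q0, q2, q3, q5, q7, q8, q10}.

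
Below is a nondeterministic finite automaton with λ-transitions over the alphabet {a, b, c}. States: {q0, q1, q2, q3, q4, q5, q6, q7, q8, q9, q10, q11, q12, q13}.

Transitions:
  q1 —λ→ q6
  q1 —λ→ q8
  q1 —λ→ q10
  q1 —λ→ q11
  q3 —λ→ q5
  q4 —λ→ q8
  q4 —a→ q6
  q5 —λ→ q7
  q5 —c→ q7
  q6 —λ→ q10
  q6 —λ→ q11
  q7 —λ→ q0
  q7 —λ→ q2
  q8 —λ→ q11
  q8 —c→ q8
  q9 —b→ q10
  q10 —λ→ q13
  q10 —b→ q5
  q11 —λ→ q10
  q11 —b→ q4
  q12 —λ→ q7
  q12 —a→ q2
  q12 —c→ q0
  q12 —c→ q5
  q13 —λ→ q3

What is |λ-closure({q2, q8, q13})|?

9

Start with {q2, q8, q13}.
From q8 via λ: add q11.
From q13 via λ: add q3.
From q3 via λ: add q5.
From q11 via λ: add q10.
From q5 via λ: add q7.
From q7 via λ: add q0.
λ-closure = {q0, q2, q3, q5, q7, q8, q10, q11, q13}, which has 9 states.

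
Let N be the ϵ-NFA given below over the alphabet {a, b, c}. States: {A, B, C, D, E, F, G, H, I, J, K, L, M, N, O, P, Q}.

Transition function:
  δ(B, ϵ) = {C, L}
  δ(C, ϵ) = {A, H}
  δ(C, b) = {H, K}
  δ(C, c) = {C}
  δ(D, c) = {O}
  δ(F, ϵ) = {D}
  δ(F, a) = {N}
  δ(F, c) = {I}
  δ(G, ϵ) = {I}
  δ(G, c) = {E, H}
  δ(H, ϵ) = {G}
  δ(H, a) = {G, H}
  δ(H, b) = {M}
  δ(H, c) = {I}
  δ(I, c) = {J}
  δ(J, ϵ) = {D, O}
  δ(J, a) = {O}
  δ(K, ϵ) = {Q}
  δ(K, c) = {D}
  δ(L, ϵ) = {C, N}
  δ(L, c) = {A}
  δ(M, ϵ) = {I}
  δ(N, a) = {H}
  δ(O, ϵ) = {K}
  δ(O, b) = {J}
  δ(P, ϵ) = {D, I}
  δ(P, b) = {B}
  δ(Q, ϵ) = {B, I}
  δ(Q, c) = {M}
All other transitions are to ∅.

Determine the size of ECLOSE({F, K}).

Start with {F, K}.
From F via ϵ: add D.
From K via ϵ: add Q.
From Q via ϵ: add B, I.
From B via ϵ: add C, L.
From C via ϵ: add A, H.
From L via ϵ: add N.
From H via ϵ: add G.
ϵ-closure = {A, B, C, D, F, G, H, I, K, L, N, Q}, which has 12 states.

12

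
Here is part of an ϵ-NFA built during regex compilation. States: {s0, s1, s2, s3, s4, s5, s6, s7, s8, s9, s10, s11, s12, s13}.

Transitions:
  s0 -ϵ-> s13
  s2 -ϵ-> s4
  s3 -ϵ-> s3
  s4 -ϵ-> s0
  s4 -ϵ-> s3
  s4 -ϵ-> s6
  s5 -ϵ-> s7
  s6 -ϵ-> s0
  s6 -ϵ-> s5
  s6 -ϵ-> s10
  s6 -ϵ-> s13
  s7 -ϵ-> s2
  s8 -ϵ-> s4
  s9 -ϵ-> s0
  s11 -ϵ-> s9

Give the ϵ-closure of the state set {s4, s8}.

Start with {s4, s8}.
From s4 via ϵ: add s0, s3, s6.
From s0 via ϵ: add s13.
From s6 via ϵ: add s5, s10.
From s5 via ϵ: add s7.
From s7 via ϵ: add s2.
No new states can be added; the closed set is {s0, s2, s3, s4, s5, s6, s7, s8, s10, s13}.

{s0, s2, s3, s4, s5, s6, s7, s8, s10, s13}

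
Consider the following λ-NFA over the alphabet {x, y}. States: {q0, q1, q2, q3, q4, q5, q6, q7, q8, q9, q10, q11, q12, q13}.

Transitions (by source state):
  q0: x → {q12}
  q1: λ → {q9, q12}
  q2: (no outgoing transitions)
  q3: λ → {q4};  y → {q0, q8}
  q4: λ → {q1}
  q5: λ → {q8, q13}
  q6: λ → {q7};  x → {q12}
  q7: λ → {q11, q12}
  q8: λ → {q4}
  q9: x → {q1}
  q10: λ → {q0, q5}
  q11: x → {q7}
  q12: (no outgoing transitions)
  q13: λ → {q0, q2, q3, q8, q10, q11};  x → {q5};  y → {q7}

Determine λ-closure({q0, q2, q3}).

{q0, q1, q2, q3, q4, q9, q12}

Start with {q0, q2, q3}.
From q3 via λ: add q4.
From q4 via λ: add q1.
From q1 via λ: add q9, q12.
No new states can be added; the closed set is {q0, q1, q2, q3, q4, q9, q12}.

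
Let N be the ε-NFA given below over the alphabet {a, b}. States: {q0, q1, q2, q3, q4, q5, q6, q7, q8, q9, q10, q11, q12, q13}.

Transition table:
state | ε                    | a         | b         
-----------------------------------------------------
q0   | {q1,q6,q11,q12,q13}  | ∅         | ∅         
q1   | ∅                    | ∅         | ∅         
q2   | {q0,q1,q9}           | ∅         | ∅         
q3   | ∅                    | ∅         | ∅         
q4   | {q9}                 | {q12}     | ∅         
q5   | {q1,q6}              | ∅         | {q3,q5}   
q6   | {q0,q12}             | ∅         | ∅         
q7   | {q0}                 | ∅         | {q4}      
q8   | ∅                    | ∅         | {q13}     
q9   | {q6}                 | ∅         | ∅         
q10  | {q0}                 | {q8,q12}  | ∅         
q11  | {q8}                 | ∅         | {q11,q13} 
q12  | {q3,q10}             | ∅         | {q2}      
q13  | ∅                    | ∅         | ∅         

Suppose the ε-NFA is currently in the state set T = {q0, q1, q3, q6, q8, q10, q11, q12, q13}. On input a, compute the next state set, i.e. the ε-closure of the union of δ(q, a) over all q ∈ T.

q10 on a → {q8, q12}.
No a-transition from q0, q1, q3, q6, q8, q11, q12, q13.
Union after reading a: {q8, q12}.
Now take the ε-closure:
From q12 via ε: add q3, q10.
From q10 via ε: add q0.
From q0 via ε: add q1, q6, q11, q13.
No new states can be added; the closed set is {q0, q1, q3, q6, q8, q10, q11, q12, q13}.

{q0, q1, q3, q6, q8, q10, q11, q12, q13}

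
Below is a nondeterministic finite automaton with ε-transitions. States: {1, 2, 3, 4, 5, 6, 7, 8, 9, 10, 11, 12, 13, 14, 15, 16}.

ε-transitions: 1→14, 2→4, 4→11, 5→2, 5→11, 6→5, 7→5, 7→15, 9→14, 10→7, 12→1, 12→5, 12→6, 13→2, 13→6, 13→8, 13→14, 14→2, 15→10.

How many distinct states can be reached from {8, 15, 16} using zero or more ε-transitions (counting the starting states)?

Start with {8, 15, 16}.
From 15 via ε: add 10.
From 10 via ε: add 7.
From 7 via ε: add 5.
From 5 via ε: add 2, 11.
From 2 via ε: add 4.
ε-closure = {2, 4, 5, 7, 8, 10, 11, 15, 16}, which has 9 states.

9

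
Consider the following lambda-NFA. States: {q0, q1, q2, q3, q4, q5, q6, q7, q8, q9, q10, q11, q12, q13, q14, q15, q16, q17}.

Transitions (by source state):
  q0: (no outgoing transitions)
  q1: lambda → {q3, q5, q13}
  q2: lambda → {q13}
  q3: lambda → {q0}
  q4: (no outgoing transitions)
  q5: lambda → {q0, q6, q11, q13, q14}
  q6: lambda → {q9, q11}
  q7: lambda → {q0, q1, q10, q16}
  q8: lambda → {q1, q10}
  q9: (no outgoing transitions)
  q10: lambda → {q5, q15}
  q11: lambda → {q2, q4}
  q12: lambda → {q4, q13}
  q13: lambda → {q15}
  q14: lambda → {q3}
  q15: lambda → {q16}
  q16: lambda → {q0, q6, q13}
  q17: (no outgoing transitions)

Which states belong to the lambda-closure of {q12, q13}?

Start with {q12, q13}.
From q12 via lambda: add q4.
From q13 via lambda: add q15.
From q15 via lambda: add q16.
From q16 via lambda: add q0, q6.
From q6 via lambda: add q9, q11.
From q11 via lambda: add q2.
No new states can be added; the closed set is {q0, q2, q4, q6, q9, q11, q12, q13, q15, q16}.

{q0, q2, q4, q6, q9, q11, q12, q13, q15, q16}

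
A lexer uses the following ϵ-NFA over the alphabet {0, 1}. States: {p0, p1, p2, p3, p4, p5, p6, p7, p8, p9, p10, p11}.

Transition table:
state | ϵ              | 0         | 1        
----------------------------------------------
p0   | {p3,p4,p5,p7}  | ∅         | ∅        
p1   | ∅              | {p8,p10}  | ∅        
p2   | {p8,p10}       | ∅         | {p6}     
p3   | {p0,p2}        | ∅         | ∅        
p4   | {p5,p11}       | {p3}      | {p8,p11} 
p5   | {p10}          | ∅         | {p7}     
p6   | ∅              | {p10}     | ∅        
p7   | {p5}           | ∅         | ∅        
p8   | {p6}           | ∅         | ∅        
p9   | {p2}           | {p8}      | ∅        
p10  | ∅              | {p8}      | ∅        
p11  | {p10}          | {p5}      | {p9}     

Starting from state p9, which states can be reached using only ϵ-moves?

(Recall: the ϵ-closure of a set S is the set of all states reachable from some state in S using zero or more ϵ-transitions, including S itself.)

{p2, p6, p8, p9, p10}

Start with {p9}.
From p9 via ϵ: add p2.
From p2 via ϵ: add p8, p10.
From p8 via ϵ: add p6.
No new states can be added; the closed set is {p2, p6, p8, p9, p10}.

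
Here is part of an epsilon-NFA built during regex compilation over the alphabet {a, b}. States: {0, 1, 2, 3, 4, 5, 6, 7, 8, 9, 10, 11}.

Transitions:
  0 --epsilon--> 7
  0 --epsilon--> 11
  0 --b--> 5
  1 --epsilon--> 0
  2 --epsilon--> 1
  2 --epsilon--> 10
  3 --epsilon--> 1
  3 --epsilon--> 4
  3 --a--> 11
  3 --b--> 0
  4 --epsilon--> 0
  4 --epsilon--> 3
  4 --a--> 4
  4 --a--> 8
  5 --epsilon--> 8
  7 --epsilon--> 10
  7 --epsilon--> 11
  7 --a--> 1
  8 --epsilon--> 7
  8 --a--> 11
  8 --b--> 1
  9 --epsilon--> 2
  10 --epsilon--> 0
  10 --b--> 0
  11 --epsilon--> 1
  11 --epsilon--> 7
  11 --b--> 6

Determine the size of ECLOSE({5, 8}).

Start with {5, 8}.
From 8 via epsilon: add 7.
From 7 via epsilon: add 10, 11.
From 10 via epsilon: add 0.
From 11 via epsilon: add 1.
epsilon-closure = {0, 1, 5, 7, 8, 10, 11}, which has 7 states.

7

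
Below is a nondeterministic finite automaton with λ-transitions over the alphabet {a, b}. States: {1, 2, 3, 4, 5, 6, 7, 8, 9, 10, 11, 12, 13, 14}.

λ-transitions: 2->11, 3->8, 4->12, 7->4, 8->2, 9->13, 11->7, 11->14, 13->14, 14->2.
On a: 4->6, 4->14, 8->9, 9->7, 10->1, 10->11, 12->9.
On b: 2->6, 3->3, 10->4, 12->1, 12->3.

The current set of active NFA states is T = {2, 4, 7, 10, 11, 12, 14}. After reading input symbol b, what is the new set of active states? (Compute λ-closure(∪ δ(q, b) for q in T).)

{1, 2, 3, 4, 6, 7, 8, 11, 12, 14}

2 on b → {6}.
10 on b → {4}.
12 on b → {1, 3}.
No b-transition from 4, 7, 11, 14.
Union after reading b: {1, 3, 4, 6}.
Now take the λ-closure:
From 3 via λ: add 8.
From 4 via λ: add 12.
From 8 via λ: add 2.
From 2 via λ: add 11.
From 11 via λ: add 7, 14.
No new states can be added; the closed set is {1, 2, 3, 4, 6, 7, 8, 11, 12, 14}.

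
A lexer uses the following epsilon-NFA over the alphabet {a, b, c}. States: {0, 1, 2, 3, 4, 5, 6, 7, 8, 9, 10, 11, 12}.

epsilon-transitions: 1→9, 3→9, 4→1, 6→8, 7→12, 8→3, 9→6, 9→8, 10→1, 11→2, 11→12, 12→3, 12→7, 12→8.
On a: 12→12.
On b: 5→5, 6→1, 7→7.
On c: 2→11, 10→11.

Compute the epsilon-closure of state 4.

Start with {4}.
From 4 via epsilon: add 1.
From 1 via epsilon: add 9.
From 9 via epsilon: add 6, 8.
From 8 via epsilon: add 3.
No new states can be added; the closed set is {1, 3, 4, 6, 8, 9}.

{1, 3, 4, 6, 8, 9}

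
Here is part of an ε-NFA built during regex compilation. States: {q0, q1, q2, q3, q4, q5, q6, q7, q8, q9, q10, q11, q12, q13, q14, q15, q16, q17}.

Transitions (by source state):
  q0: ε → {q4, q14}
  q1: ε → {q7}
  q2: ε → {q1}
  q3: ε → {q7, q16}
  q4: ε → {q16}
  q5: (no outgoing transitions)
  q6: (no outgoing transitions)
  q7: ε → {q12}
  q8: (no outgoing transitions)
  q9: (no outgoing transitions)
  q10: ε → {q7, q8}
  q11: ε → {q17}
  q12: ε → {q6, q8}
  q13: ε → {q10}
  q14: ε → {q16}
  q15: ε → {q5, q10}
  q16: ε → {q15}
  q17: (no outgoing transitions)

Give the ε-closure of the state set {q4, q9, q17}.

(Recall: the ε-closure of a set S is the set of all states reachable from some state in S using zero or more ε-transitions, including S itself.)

Start with {q4, q9, q17}.
From q4 via ε: add q16.
From q16 via ε: add q15.
From q15 via ε: add q5, q10.
From q10 via ε: add q7, q8.
From q7 via ε: add q12.
From q12 via ε: add q6.
No new states can be added; the closed set is {q4, q5, q6, q7, q8, q9, q10, q12, q15, q16, q17}.

{q4, q5, q6, q7, q8, q9, q10, q12, q15, q16, q17}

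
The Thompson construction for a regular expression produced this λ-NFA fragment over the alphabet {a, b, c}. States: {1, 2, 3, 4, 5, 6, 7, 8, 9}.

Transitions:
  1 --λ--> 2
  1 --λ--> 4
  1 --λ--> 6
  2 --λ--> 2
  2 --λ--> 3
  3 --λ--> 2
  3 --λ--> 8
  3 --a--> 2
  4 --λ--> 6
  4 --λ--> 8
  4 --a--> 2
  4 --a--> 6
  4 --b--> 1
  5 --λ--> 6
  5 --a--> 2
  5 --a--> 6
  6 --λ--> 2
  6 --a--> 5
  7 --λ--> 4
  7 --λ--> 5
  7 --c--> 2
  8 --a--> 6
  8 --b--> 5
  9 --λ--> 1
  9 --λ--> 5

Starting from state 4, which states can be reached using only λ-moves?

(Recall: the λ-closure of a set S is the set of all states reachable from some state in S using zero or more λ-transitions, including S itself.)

Start with {4}.
From 4 via λ: add 6, 8.
From 6 via λ: add 2.
From 2 via λ: add 3.
No new states can be added; the closed set is {2, 3, 4, 6, 8}.

{2, 3, 4, 6, 8}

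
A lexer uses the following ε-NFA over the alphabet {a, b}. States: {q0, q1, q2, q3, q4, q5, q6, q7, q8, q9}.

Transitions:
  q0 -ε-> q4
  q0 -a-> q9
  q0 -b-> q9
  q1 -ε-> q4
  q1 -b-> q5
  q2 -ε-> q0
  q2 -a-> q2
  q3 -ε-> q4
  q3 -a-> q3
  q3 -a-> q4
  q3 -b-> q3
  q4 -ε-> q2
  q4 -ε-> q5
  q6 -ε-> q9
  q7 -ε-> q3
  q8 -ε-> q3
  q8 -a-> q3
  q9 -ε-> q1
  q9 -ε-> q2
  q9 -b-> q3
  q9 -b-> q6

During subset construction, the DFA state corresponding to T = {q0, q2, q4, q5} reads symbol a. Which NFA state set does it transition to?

q0 on a → {q9}.
q2 on a → {q2}.
No a-transition from q4, q5.
Union after reading a: {q2, q9}.
Now take the ε-closure:
From q2 via ε: add q0.
From q9 via ε: add q1.
From q0 via ε: add q4.
From q4 via ε: add q5.
No new states can be added; the closed set is {q0, q1, q2, q4, q5, q9}.

{q0, q1, q2, q4, q5, q9}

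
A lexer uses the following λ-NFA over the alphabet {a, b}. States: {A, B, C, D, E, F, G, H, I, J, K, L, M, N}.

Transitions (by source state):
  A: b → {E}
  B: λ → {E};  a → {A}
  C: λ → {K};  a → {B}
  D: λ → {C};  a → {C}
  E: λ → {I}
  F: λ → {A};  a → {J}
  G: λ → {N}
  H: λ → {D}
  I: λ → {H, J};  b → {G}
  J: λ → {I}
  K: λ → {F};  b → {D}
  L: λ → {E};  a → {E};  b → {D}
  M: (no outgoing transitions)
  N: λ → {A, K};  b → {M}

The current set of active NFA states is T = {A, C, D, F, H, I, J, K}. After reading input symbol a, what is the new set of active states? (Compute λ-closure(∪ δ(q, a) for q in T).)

{A, B, C, D, E, F, H, I, J, K}

C on a → {B}.
D on a → {C}.
F on a → {J}.
No a-transition from A, H, I, J, K.
Union after reading a: {B, C, J}.
Now take the λ-closure:
From B via λ: add E.
From C via λ: add K.
From J via λ: add I.
From I via λ: add H.
From K via λ: add F.
From F via λ: add A.
From H via λ: add D.
No new states can be added; the closed set is {A, B, C, D, E, F, H, I, J, K}.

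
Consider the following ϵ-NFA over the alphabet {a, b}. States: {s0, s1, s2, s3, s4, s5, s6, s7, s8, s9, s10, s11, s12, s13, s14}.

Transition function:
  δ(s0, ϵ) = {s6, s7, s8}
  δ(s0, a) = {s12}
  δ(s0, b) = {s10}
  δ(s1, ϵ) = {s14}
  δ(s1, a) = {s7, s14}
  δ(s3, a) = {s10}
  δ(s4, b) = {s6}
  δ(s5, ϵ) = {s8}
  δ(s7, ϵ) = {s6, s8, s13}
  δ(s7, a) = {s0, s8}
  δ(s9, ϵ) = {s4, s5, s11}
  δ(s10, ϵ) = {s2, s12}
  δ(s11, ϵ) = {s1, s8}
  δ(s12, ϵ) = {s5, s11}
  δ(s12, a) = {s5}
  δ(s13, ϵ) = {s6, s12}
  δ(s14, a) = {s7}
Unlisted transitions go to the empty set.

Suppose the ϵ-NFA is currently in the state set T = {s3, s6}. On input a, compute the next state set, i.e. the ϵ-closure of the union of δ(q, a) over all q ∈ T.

s3 on a → {s10}.
No a-transition from s6.
Union after reading a: {s10}.
Now take the ϵ-closure:
From s10 via ϵ: add s2, s12.
From s12 via ϵ: add s5, s11.
From s5 via ϵ: add s8.
From s11 via ϵ: add s1.
From s1 via ϵ: add s14.
No new states can be added; the closed set is {s1, s2, s5, s8, s10, s11, s12, s14}.

{s1, s2, s5, s8, s10, s11, s12, s14}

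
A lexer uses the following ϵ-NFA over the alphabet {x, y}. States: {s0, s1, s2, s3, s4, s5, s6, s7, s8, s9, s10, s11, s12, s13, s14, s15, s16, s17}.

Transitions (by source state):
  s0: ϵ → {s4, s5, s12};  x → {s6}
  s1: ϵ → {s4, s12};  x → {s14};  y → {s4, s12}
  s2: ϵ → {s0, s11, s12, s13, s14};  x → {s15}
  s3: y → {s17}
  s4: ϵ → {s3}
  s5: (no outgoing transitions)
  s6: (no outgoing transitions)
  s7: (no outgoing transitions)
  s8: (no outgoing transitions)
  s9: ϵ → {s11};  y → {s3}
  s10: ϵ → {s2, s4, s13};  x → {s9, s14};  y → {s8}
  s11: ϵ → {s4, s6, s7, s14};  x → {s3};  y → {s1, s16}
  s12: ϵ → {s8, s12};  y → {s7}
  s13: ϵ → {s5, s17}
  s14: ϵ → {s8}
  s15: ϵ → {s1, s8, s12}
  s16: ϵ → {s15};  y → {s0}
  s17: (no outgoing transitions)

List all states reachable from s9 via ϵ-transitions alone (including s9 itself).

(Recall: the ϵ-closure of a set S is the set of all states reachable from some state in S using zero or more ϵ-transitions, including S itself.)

{s3, s4, s6, s7, s8, s9, s11, s14}

Start with {s9}.
From s9 via ϵ: add s11.
From s11 via ϵ: add s4, s6, s7, s14.
From s4 via ϵ: add s3.
From s14 via ϵ: add s8.
No new states can be added; the closed set is {s3, s4, s6, s7, s8, s9, s11, s14}.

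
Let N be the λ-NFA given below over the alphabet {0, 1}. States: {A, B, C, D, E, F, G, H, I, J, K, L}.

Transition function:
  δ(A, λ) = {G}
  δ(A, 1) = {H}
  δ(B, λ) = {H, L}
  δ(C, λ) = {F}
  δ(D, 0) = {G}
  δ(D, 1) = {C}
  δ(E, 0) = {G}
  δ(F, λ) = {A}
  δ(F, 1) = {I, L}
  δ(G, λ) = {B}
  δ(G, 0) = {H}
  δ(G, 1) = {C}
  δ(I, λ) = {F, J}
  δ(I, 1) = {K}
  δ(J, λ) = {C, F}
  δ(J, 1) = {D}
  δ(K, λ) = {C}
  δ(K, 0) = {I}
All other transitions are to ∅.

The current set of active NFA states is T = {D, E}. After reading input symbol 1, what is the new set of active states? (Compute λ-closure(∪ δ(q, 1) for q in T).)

D on 1 → {C}.
No 1-transition from E.
Union after reading 1: {C}.
Now take the λ-closure:
From C via λ: add F.
From F via λ: add A.
From A via λ: add G.
From G via λ: add B.
From B via λ: add H, L.
No new states can be added; the closed set is {A, B, C, F, G, H, L}.

{A, B, C, F, G, H, L}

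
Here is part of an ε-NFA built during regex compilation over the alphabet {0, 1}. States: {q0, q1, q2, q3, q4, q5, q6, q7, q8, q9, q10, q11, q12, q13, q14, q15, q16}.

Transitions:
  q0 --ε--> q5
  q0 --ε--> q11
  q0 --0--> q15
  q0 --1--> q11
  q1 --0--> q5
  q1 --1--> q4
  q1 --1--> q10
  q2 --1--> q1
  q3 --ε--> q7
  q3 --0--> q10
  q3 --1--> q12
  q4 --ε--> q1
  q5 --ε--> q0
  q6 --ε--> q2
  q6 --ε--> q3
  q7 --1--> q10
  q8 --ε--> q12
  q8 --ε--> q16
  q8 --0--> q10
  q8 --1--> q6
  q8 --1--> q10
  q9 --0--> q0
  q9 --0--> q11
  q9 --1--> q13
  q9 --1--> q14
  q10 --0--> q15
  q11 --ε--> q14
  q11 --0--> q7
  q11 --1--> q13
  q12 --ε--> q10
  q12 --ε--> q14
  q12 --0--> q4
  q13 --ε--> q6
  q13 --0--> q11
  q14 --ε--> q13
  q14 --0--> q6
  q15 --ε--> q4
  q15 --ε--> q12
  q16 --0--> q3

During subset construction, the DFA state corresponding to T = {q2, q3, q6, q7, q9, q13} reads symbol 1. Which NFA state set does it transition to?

q2 on 1 → {q1}.
q3 on 1 → {q12}.
q7 on 1 → {q10}.
q9 on 1 → {q13, q14}.
No 1-transition from q6, q13.
Union after reading 1: {q1, q10, q12, q13, q14}.
Now take the ε-closure:
From q13 via ε: add q6.
From q6 via ε: add q2, q3.
From q3 via ε: add q7.
No new states can be added; the closed set is {q1, q2, q3, q6, q7, q10, q12, q13, q14}.

{q1, q2, q3, q6, q7, q10, q12, q13, q14}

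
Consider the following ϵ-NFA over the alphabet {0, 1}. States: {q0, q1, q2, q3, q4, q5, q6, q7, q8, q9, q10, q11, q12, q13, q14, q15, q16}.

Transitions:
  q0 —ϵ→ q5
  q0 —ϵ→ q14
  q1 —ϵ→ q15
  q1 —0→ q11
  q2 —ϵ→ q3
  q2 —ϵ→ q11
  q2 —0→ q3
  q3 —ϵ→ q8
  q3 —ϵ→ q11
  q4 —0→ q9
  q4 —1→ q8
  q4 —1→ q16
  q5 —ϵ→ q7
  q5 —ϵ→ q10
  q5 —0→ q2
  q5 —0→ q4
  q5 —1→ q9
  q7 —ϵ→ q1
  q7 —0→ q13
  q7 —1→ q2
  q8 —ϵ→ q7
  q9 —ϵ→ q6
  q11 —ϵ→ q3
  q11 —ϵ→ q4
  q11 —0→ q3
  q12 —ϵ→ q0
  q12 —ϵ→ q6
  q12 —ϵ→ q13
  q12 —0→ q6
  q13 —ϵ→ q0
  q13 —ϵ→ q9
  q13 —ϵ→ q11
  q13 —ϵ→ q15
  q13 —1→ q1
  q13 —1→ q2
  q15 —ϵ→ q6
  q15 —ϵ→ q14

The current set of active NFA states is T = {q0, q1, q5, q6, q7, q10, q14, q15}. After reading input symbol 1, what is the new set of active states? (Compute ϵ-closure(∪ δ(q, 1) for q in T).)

q5 on 1 → {q9}.
q7 on 1 → {q2}.
No 1-transition from q0, q1, q6, q10, q14, q15.
Union after reading 1: {q2, q9}.
Now take the ϵ-closure:
From q2 via ϵ: add q3, q11.
From q9 via ϵ: add q6.
From q3 via ϵ: add q8.
From q11 via ϵ: add q4.
From q8 via ϵ: add q7.
From q7 via ϵ: add q1.
From q1 via ϵ: add q15.
From q15 via ϵ: add q14.
No new states can be added; the closed set is {q1, q2, q3, q4, q6, q7, q8, q9, q11, q14, q15}.

{q1, q2, q3, q4, q6, q7, q8, q9, q11, q14, q15}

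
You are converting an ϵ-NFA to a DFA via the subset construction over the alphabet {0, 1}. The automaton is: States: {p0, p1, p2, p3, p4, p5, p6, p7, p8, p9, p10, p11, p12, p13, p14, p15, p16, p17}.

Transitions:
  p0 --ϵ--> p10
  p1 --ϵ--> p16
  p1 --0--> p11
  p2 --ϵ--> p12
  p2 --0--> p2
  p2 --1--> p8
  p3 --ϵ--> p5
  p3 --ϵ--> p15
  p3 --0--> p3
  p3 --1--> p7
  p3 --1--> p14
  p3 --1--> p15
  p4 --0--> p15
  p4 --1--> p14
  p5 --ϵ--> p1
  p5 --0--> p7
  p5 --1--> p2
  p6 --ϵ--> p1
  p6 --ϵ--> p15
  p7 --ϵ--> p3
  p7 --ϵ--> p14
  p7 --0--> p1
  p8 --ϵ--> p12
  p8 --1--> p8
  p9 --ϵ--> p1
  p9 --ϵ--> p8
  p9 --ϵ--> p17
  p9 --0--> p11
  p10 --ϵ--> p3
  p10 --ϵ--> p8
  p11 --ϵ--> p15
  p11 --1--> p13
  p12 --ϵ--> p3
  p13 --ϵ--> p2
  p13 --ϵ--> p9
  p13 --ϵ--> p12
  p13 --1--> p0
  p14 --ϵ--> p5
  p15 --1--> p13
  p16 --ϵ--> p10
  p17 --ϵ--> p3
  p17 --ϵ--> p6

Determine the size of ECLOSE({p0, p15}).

Start with {p0, p15}.
From p0 via ϵ: add p10.
From p10 via ϵ: add p3, p8.
From p3 via ϵ: add p5.
From p8 via ϵ: add p12.
From p5 via ϵ: add p1.
From p1 via ϵ: add p16.
ϵ-closure = {p0, p1, p3, p5, p8, p10, p12, p15, p16}, which has 9 states.

9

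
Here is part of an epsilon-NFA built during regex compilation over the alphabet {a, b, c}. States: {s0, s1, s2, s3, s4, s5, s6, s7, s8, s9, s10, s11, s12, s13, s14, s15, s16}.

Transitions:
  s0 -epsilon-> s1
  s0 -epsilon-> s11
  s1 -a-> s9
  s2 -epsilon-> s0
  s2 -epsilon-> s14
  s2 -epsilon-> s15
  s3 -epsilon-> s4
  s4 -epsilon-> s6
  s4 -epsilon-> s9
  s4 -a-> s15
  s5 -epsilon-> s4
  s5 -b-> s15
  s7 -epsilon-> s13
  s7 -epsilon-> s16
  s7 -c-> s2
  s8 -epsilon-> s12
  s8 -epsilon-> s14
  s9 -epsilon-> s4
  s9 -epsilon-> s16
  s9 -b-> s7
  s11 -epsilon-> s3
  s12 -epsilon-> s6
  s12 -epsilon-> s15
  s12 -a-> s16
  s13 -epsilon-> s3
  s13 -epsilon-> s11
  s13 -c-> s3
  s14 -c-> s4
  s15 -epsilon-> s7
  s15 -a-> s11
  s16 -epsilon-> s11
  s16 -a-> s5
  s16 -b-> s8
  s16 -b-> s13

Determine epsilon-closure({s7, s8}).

{s3, s4, s6, s7, s8, s9, s11, s12, s13, s14, s15, s16}

Start with {s7, s8}.
From s7 via epsilon: add s13, s16.
From s8 via epsilon: add s12, s14.
From s12 via epsilon: add s6, s15.
From s13 via epsilon: add s3, s11.
From s3 via epsilon: add s4.
From s4 via epsilon: add s9.
No new states can be added; the closed set is {s3, s4, s6, s7, s8, s9, s11, s12, s13, s14, s15, s16}.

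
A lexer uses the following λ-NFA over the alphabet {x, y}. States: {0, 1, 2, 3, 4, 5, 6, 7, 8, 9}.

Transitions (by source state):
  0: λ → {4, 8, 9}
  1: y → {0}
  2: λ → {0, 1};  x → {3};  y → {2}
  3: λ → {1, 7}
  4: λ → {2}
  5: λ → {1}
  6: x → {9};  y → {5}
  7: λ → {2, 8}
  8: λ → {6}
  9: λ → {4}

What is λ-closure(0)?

{0, 1, 2, 4, 6, 8, 9}

Start with {0}.
From 0 via λ: add 4, 8, 9.
From 4 via λ: add 2.
From 8 via λ: add 6.
From 2 via λ: add 1.
No new states can be added; the closed set is {0, 1, 2, 4, 6, 8, 9}.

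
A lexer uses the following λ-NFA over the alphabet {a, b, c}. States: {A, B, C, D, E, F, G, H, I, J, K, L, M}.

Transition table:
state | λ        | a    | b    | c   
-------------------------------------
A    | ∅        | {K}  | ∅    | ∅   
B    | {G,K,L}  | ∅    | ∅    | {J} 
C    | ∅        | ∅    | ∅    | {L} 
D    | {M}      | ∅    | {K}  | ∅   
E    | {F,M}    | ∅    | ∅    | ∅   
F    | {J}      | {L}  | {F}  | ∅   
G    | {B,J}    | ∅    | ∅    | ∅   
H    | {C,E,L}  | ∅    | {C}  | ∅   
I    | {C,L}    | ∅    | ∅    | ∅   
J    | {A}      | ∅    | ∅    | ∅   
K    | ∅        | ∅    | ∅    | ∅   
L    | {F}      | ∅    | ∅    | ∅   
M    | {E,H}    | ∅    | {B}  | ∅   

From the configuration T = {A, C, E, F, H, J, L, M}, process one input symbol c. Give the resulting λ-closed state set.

C on c → {L}.
No c-transition from A, E, F, H, J, L, M.
Union after reading c: {L}.
Now take the λ-closure:
From L via λ: add F.
From F via λ: add J.
From J via λ: add A.
No new states can be added; the closed set is {A, F, J, L}.

{A, F, J, L}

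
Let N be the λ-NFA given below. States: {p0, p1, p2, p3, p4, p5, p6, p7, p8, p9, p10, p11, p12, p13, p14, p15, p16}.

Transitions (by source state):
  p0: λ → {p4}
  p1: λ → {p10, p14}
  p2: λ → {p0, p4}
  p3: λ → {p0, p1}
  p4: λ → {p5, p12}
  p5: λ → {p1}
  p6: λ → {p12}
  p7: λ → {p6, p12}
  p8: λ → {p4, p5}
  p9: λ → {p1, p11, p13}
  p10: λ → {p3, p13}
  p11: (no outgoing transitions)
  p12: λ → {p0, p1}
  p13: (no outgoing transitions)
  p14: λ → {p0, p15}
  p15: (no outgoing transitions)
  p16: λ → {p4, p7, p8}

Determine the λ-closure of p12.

Start with {p12}.
From p12 via λ: add p0, p1.
From p0 via λ: add p4.
From p1 via λ: add p10, p14.
From p4 via λ: add p5.
From p10 via λ: add p3, p13.
From p14 via λ: add p15.
No new states can be added; the closed set is {p0, p1, p3, p4, p5, p10, p12, p13, p14, p15}.

{p0, p1, p3, p4, p5, p10, p12, p13, p14, p15}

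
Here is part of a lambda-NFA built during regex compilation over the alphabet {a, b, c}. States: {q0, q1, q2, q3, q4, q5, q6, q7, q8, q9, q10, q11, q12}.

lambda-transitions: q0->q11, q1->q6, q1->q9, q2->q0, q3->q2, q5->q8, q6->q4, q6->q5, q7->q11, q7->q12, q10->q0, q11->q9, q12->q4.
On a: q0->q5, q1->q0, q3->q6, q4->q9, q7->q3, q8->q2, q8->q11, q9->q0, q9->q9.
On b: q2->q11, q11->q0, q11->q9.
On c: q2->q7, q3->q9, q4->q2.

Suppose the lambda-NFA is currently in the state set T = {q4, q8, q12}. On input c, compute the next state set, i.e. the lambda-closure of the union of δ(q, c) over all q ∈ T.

{q0, q2, q9, q11}

q4 on c → {q2}.
No c-transition from q8, q12.
Union after reading c: {q2}.
Now take the lambda-closure:
From q2 via lambda: add q0.
From q0 via lambda: add q11.
From q11 via lambda: add q9.
No new states can be added; the closed set is {q0, q2, q9, q11}.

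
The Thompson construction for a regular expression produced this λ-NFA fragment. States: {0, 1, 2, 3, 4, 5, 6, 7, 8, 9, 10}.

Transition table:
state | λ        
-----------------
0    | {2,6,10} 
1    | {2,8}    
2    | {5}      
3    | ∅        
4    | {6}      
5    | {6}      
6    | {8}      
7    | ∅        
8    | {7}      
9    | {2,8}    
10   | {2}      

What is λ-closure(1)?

{1, 2, 5, 6, 7, 8}

Start with {1}.
From 1 via λ: add 2, 8.
From 2 via λ: add 5.
From 8 via λ: add 7.
From 5 via λ: add 6.
No new states can be added; the closed set is {1, 2, 5, 6, 7, 8}.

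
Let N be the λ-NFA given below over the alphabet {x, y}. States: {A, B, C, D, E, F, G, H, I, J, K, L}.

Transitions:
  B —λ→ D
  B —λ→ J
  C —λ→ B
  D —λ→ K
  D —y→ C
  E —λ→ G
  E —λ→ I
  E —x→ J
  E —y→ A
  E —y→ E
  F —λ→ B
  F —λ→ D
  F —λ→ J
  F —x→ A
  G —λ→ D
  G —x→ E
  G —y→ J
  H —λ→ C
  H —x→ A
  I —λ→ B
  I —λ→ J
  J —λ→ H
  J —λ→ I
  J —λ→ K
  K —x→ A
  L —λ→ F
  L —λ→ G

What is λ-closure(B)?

Start with {B}.
From B via λ: add D, J.
From D via λ: add K.
From J via λ: add H, I.
From H via λ: add C.
No new states can be added; the closed set is {B, C, D, H, I, J, K}.

{B, C, D, H, I, J, K}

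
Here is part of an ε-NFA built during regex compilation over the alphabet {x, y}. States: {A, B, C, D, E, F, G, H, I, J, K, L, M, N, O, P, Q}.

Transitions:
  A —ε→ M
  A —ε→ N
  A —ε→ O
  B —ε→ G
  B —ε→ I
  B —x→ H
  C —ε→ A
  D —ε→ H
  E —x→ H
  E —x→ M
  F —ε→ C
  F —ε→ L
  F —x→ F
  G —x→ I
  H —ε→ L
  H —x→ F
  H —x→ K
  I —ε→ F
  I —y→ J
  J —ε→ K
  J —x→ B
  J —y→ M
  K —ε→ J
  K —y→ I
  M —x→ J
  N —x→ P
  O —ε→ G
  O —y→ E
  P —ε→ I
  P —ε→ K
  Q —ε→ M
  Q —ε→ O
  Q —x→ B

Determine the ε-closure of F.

Start with {F}.
From F via ε: add C, L.
From C via ε: add A.
From A via ε: add M, N, O.
From O via ε: add G.
No new states can be added; the closed set is {A, C, F, G, L, M, N, O}.

{A, C, F, G, L, M, N, O}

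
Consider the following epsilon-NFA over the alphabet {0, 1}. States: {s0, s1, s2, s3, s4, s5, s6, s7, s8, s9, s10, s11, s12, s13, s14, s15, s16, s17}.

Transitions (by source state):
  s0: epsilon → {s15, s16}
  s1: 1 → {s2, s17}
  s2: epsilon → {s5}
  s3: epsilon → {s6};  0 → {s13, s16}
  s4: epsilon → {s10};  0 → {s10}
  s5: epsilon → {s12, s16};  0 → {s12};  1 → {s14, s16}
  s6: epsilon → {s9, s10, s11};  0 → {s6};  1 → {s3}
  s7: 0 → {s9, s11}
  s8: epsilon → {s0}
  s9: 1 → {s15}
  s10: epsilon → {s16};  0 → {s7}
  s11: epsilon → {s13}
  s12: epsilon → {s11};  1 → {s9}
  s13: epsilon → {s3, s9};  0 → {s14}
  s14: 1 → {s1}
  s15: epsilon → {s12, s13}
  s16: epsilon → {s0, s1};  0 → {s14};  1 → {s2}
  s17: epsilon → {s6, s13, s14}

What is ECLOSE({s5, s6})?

Start with {s5, s6}.
From s5 via epsilon: add s12, s16.
From s6 via epsilon: add s9, s10, s11.
From s11 via epsilon: add s13.
From s16 via epsilon: add s0, s1.
From s0 via epsilon: add s15.
From s13 via epsilon: add s3.
No new states can be added; the closed set is {s0, s1, s3, s5, s6, s9, s10, s11, s12, s13, s15, s16}.

{s0, s1, s3, s5, s6, s9, s10, s11, s12, s13, s15, s16}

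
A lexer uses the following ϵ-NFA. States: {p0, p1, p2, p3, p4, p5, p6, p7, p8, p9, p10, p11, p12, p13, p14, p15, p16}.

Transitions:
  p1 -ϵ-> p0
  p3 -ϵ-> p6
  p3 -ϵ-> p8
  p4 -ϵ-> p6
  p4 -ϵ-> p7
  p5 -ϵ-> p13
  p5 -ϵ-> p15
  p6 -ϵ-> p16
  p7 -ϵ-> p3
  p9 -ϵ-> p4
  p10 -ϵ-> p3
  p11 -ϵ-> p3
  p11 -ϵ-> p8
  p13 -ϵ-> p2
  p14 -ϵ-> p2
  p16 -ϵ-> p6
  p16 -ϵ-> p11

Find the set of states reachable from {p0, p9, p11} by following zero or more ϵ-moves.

Start with {p0, p9, p11}.
From p9 via ϵ: add p4.
From p11 via ϵ: add p3, p8.
From p3 via ϵ: add p6.
From p4 via ϵ: add p7.
From p6 via ϵ: add p16.
No new states can be added; the closed set is {p0, p3, p4, p6, p7, p8, p9, p11, p16}.

{p0, p3, p4, p6, p7, p8, p9, p11, p16}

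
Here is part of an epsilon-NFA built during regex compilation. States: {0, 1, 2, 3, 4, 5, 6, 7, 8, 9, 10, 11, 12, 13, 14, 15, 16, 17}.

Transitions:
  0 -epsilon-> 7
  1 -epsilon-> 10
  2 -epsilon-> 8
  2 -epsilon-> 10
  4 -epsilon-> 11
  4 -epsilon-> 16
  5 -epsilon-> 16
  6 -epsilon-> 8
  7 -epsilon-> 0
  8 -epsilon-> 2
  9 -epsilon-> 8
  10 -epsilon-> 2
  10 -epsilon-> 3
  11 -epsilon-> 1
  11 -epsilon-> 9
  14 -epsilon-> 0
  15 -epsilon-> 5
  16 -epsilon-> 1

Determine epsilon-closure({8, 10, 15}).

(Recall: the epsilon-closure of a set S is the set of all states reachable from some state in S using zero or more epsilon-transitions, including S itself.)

{1, 2, 3, 5, 8, 10, 15, 16}

Start with {8, 10, 15}.
From 8 via epsilon: add 2.
From 10 via epsilon: add 3.
From 15 via epsilon: add 5.
From 5 via epsilon: add 16.
From 16 via epsilon: add 1.
No new states can be added; the closed set is {1, 2, 3, 5, 8, 10, 15, 16}.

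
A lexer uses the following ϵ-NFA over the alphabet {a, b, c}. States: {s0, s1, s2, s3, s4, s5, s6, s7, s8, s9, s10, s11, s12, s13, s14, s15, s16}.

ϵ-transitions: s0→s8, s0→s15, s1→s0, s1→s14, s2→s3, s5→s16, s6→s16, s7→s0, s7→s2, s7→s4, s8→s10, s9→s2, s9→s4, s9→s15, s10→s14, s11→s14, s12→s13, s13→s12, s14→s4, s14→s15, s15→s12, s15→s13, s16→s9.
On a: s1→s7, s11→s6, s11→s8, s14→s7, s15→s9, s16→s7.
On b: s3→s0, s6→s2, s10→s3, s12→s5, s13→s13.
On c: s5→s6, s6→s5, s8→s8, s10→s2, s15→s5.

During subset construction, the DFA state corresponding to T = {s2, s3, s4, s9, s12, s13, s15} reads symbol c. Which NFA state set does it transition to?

s15 on c → {s5}.
No c-transition from s2, s3, s4, s9, s12, s13.
Union after reading c: {s5}.
Now take the ϵ-closure:
From s5 via ϵ: add s16.
From s16 via ϵ: add s9.
From s9 via ϵ: add s2, s4, s15.
From s2 via ϵ: add s3.
From s15 via ϵ: add s12, s13.
No new states can be added; the closed set is {s2, s3, s4, s5, s9, s12, s13, s15, s16}.

{s2, s3, s4, s5, s9, s12, s13, s15, s16}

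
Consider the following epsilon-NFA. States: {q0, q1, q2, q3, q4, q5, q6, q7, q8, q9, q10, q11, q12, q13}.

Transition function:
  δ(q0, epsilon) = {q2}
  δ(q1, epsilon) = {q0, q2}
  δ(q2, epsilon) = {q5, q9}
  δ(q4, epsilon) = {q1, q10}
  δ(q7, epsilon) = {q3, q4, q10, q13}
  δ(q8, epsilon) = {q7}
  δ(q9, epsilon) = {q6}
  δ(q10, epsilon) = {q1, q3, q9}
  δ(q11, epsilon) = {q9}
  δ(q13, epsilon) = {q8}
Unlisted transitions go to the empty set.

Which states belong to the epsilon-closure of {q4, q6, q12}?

Start with {q4, q6, q12}.
From q4 via epsilon: add q1, q10.
From q1 via epsilon: add q0, q2.
From q10 via epsilon: add q3, q9.
From q2 via epsilon: add q5.
No new states can be added; the closed set is {q0, q1, q2, q3, q4, q5, q6, q9, q10, q12}.

{q0, q1, q2, q3, q4, q5, q6, q9, q10, q12}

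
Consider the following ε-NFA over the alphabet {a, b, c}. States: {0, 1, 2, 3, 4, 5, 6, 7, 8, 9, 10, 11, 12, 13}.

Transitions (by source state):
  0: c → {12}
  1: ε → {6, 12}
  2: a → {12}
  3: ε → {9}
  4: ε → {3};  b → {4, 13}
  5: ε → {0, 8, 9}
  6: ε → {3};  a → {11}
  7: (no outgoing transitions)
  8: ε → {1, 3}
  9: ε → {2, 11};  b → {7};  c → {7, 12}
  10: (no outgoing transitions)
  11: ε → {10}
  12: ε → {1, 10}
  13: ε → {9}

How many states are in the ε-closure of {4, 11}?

6

Start with {4, 11}.
From 4 via ε: add 3.
From 11 via ε: add 10.
From 3 via ε: add 9.
From 9 via ε: add 2.
ε-closure = {2, 3, 4, 9, 10, 11}, which has 6 states.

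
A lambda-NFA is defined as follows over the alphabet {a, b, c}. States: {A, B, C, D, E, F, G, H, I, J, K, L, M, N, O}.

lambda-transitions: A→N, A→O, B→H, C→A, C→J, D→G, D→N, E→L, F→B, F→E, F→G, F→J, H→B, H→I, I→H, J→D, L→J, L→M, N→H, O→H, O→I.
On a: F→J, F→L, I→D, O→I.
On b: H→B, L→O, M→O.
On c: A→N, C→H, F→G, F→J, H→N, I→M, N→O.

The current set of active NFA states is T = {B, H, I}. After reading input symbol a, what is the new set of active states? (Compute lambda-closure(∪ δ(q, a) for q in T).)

{B, D, G, H, I, N}

I on a → {D}.
No a-transition from B, H.
Union after reading a: {D}.
Now take the lambda-closure:
From D via lambda: add G, N.
From N via lambda: add H.
From H via lambda: add B, I.
No new states can be added; the closed set is {B, D, G, H, I, N}.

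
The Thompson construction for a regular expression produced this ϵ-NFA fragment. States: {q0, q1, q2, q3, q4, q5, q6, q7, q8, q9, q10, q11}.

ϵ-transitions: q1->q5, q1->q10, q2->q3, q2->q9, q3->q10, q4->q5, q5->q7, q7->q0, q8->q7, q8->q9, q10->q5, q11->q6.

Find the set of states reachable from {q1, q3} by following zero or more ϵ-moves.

{q0, q1, q3, q5, q7, q10}

Start with {q1, q3}.
From q1 via ϵ: add q5, q10.
From q5 via ϵ: add q7.
From q7 via ϵ: add q0.
No new states can be added; the closed set is {q0, q1, q3, q5, q7, q10}.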